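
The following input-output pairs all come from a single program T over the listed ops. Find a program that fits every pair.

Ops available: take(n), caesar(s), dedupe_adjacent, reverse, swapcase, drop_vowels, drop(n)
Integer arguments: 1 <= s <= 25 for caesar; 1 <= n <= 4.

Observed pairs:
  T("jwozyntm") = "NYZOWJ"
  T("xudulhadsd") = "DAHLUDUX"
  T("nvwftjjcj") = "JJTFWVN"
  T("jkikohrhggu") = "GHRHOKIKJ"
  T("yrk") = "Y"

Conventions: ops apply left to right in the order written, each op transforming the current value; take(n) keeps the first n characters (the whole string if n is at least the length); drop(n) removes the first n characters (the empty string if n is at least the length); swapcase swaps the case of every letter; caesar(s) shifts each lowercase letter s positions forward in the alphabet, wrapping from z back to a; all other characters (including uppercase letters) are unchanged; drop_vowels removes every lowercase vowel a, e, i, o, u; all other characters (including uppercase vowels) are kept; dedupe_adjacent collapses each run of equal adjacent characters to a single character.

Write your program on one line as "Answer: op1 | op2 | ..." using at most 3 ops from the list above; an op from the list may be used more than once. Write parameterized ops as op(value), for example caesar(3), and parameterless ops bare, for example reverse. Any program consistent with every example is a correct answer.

reverse | drop(2) | swapcase

Check, running the answer program on each example:
  "jwozyntm" -> "mtnyzowj" -> "nyzowj" -> "NYZOWJ"
  "xudulhadsd" -> "dsdahludux" -> "dahludux" -> "DAHLUDUX"
  "nvwftjjcj" -> "jcjjtfwvn" -> "jjtfwvn" -> "JJTFWVN"
  "jkikohrhggu" -> "ugghrhokikj" -> "ghrhokikj" -> "GHRHOKIKJ"
  "yrk" -> "kry" -> "y" -> "Y"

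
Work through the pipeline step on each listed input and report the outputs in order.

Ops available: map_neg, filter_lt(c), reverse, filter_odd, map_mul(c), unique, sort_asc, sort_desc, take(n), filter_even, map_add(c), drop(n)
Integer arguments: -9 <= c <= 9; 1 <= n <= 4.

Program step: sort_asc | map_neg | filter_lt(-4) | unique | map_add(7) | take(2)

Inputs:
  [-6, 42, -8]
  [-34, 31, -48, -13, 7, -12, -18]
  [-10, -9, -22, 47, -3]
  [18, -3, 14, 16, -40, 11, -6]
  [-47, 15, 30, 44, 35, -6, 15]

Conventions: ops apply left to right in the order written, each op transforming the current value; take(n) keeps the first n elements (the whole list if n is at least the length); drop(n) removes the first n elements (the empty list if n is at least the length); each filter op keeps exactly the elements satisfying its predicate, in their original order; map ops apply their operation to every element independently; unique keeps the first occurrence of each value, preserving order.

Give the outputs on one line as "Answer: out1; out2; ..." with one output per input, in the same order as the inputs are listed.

Execution, op by op:
  [-6, 42, -8] -> [-8, -6, 42] -> [8, 6, -42] -> [-42] -> [-42] -> [-35] -> [-35]
  [-34, 31, -48, -13, 7, -12, -18] -> [-48, -34, -18, -13, -12, 7, 31] -> [48, 34, 18, 13, 12, -7, -31] -> [-7, -31] -> [-7, -31] -> [0, -24] -> [0, -24]
  [-10, -9, -22, 47, -3] -> [-22, -10, -9, -3, 47] -> [22, 10, 9, 3, -47] -> [-47] -> [-47] -> [-40] -> [-40]
  [18, -3, 14, 16, -40, 11, -6] -> [-40, -6, -3, 11, 14, 16, 18] -> [40, 6, 3, -11, -14, -16, -18] -> [-11, -14, -16, -18] -> [-11, -14, -16, -18] -> [-4, -7, -9, -11] -> [-4, -7]
  [-47, 15, 30, 44, 35, -6, 15] -> [-47, -6, 15, 15, 30, 35, 44] -> [47, 6, -15, -15, -30, -35, -44] -> [-15, -15, -30, -35, -44] -> [-15, -30, -35, -44] -> [-8, -23, -28, -37] -> [-8, -23]

[-35]; [0, -24]; [-40]; [-4, -7]; [-8, -23]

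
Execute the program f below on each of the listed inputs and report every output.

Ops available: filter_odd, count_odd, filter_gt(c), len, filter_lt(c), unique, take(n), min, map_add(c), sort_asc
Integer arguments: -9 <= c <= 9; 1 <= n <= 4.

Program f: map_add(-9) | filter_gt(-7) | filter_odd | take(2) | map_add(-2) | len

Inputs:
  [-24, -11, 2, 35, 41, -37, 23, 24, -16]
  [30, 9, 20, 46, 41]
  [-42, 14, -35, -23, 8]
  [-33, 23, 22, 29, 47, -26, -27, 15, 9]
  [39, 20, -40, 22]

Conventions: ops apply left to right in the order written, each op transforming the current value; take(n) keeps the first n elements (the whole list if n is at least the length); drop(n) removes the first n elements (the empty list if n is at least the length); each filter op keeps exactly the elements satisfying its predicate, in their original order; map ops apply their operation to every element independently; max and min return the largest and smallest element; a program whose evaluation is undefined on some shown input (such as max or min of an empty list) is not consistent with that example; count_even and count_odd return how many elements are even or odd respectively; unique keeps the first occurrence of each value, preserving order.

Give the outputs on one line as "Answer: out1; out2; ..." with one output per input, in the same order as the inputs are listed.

Execution, op by op:
  [-24, -11, 2, 35, 41, -37, 23, 24, -16] -> [-33, -20, -7, 26, 32, -46, 14, 15, -25] -> [26, 32, 14, 15] -> [15] -> [15] -> [13] -> 1
  [30, 9, 20, 46, 41] -> [21, 0, 11, 37, 32] -> [21, 0, 11, 37, 32] -> [21, 11, 37] -> [21, 11] -> [19, 9] -> 2
  [-42, 14, -35, -23, 8] -> [-51, 5, -44, -32, -1] -> [5, -1] -> [5, -1] -> [5, -1] -> [3, -3] -> 2
  [-33, 23, 22, 29, 47, -26, -27, 15, 9] -> [-42, 14, 13, 20, 38, -35, -36, 6, 0] -> [14, 13, 20, 38, 6, 0] -> [13] -> [13] -> [11] -> 1
  [39, 20, -40, 22] -> [30, 11, -49, 13] -> [30, 11, 13] -> [11, 13] -> [11, 13] -> [9, 11] -> 2

1; 2; 2; 1; 2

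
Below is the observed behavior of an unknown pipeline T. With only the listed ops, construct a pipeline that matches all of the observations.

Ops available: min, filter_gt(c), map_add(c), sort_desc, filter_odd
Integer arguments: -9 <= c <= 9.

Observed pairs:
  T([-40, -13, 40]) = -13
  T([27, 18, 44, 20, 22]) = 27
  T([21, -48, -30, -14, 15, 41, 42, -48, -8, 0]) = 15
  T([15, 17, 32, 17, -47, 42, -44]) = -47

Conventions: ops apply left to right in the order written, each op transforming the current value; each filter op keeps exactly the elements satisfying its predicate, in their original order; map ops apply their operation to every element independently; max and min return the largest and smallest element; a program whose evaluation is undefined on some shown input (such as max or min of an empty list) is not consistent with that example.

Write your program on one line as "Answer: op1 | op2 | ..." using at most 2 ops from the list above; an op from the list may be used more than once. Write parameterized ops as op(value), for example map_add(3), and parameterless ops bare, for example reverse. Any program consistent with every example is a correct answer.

filter_odd | min

Check, running the answer program on each example:
  [-40, -13, 40] -> [-13] -> -13
  [27, 18, 44, 20, 22] -> [27] -> 27
  [21, -48, -30, -14, 15, 41, 42, -48, -8, 0] -> [21, 15, 41] -> 15
  [15, 17, 32, 17, -47, 42, -44] -> [15, 17, 17, -47] -> -47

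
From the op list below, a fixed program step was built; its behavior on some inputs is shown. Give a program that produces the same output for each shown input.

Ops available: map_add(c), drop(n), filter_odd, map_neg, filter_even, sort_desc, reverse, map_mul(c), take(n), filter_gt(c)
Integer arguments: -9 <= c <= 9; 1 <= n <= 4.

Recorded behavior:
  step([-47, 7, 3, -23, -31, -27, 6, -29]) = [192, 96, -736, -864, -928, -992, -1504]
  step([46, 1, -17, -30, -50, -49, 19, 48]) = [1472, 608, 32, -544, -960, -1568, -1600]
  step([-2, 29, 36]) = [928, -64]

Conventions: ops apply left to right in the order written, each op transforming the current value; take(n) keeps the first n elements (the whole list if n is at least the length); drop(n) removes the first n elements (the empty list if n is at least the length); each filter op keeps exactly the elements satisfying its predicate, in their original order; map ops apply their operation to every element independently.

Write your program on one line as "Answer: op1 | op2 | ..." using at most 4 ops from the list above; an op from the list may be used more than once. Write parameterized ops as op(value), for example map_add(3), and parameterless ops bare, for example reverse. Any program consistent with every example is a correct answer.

sort_desc | map_mul(-4) | drop(1) | map_mul(-8)

Check, running the answer program on each example:
  [-47, 7, 3, -23, -31, -27, 6, -29] -> [7, 6, 3, -23, -27, -29, -31, -47] -> [-28, -24, -12, 92, 108, 116, 124, 188] -> [-24, -12, 92, 108, 116, 124, 188] -> [192, 96, -736, -864, -928, -992, -1504]
  [46, 1, -17, -30, -50, -49, 19, 48] -> [48, 46, 19, 1, -17, -30, -49, -50] -> [-192, -184, -76, -4, 68, 120, 196, 200] -> [-184, -76, -4, 68, 120, 196, 200] -> [1472, 608, 32, -544, -960, -1568, -1600]
  [-2, 29, 36] -> [36, 29, -2] -> [-144, -116, 8] -> [-116, 8] -> [928, -64]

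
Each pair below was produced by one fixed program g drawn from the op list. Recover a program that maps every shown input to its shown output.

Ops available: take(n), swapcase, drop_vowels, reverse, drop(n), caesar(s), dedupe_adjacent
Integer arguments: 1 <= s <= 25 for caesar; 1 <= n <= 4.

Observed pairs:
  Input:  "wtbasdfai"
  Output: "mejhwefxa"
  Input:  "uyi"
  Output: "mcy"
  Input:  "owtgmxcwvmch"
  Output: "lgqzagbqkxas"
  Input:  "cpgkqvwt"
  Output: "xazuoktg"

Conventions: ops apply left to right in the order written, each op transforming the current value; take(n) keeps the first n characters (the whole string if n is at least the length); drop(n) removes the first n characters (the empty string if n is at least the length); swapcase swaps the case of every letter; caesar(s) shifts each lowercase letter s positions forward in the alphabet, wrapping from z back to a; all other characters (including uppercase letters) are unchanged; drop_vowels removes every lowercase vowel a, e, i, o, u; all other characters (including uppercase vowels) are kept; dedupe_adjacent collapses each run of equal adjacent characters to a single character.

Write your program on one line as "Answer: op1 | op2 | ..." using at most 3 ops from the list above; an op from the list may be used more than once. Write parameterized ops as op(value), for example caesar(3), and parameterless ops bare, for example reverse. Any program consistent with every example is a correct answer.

caesar(4) | reverse

Check, running the answer program on each example:
  "wtbasdfai" -> "axfewhjem" -> "mejhwefxa"
  "uyi" -> "ycm" -> "mcy"
  "owtgmxcwvmch" -> "saxkqbgazqgl" -> "lgqzagbqkxas"
  "cpgkqvwt" -> "gtkouzax" -> "xazuoktg"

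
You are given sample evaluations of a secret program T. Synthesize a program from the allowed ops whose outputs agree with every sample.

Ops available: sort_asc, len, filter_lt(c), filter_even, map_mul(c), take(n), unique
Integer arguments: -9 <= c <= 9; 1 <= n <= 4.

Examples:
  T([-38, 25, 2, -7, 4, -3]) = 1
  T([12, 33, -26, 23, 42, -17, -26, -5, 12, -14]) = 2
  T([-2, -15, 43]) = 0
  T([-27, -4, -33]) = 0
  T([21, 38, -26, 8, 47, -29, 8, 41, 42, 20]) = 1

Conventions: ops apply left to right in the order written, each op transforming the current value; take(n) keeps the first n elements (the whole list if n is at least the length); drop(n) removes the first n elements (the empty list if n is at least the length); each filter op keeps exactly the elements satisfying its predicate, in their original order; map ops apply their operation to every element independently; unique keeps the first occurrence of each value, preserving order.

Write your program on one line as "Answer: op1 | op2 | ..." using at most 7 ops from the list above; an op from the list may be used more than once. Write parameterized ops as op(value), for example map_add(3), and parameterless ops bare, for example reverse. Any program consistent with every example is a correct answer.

filter_even | sort_asc | unique | filter_lt(-9) | map_mul(4) | len

Check, running the answer program on each example:
  [-38, 25, 2, -7, 4, -3] -> [-38, 2, 4] -> [-38, 2, 4] -> [-38, 2, 4] -> [-38] -> [-152] -> 1
  [12, 33, -26, 23, 42, -17, -26, -5, 12, -14] -> [12, -26, 42, -26, 12, -14] -> [-26, -26, -14, 12, 12, 42] -> [-26, -14, 12, 42] -> [-26, -14] -> [-104, -56] -> 2
  [-2, -15, 43] -> [-2] -> [-2] -> [-2] -> [] -> [] -> 0
  [-27, -4, -33] -> [-4] -> [-4] -> [-4] -> [] -> [] -> 0
  [21, 38, -26, 8, 47, -29, 8, 41, 42, 20] -> [38, -26, 8, 8, 42, 20] -> [-26, 8, 8, 20, 38, 42] -> [-26, 8, 20, 38, 42] -> [-26] -> [-104] -> 1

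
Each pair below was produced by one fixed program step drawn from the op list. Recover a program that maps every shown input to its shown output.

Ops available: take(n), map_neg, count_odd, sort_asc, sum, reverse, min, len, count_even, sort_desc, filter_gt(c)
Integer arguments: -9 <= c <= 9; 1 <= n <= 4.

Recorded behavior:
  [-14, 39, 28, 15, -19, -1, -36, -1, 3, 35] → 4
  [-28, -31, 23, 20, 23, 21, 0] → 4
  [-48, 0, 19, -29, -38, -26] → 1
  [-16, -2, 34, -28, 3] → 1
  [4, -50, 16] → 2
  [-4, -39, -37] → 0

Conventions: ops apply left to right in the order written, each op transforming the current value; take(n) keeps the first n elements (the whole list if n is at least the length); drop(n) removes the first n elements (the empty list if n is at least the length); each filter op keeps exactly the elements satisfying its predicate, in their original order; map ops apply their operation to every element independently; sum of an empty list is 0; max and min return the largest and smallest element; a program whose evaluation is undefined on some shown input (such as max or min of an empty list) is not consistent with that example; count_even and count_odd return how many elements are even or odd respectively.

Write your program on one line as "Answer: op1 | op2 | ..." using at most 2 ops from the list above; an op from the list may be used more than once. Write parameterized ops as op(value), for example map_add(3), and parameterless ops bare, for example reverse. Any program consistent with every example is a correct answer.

filter_gt(3) | len

Check, running the answer program on each example:
  [-14, 39, 28, 15, -19, -1, -36, -1, 3, 35] -> [39, 28, 15, 35] -> 4
  [-28, -31, 23, 20, 23, 21, 0] -> [23, 20, 23, 21] -> 4
  [-48, 0, 19, -29, -38, -26] -> [19] -> 1
  [-16, -2, 34, -28, 3] -> [34] -> 1
  [4, -50, 16] -> [4, 16] -> 2
  [-4, -39, -37] -> [] -> 0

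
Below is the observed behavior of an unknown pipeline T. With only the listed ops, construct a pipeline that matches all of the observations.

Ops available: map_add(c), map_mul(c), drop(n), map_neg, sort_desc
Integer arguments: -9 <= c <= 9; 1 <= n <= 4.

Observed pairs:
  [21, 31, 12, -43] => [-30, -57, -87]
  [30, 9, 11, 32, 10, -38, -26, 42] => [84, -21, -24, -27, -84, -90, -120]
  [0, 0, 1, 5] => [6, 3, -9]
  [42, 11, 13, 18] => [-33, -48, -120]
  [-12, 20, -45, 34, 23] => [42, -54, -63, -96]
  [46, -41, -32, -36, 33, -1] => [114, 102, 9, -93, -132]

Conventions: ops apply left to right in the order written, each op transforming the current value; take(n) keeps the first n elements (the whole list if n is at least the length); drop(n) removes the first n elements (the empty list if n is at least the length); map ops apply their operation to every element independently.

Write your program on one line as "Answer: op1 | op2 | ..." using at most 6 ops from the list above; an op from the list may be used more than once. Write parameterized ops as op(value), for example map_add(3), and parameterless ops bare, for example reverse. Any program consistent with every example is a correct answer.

map_neg | map_add(-1) | sort_desc | drop(1) | map_mul(3) | map_add(9)

Check, running the answer program on each example:
  [21, 31, 12, -43] -> [-21, -31, -12, 43] -> [-22, -32, -13, 42] -> [42, -13, -22, -32] -> [-13, -22, -32] -> [-39, -66, -96] -> [-30, -57, -87]
  [30, 9, 11, 32, 10, -38, -26, 42] -> [-30, -9, -11, -32, -10, 38, 26, -42] -> [-31, -10, -12, -33, -11, 37, 25, -43] -> [37, 25, -10, -11, -12, -31, -33, -43] -> [25, -10, -11, -12, -31, -33, -43] -> [75, -30, -33, -36, -93, -99, -129] -> [84, -21, -24, -27, -84, -90, -120]
  [0, 0, 1, 5] -> [0, 0, -1, -5] -> [-1, -1, -2, -6] -> [-1, -1, -2, -6] -> [-1, -2, -6] -> [-3, -6, -18] -> [6, 3, -9]
  [42, 11, 13, 18] -> [-42, -11, -13, -18] -> [-43, -12, -14, -19] -> [-12, -14, -19, -43] -> [-14, -19, -43] -> [-42, -57, -129] -> [-33, -48, -120]
  [-12, 20, -45, 34, 23] -> [12, -20, 45, -34, -23] -> [11, -21, 44, -35, -24] -> [44, 11, -21, -24, -35] -> [11, -21, -24, -35] -> [33, -63, -72, -105] -> [42, -54, -63, -96]
  [46, -41, -32, -36, 33, -1] -> [-46, 41, 32, 36, -33, 1] -> [-47, 40, 31, 35, -34, 0] -> [40, 35, 31, 0, -34, -47] -> [35, 31, 0, -34, -47] -> [105, 93, 0, -102, -141] -> [114, 102, 9, -93, -132]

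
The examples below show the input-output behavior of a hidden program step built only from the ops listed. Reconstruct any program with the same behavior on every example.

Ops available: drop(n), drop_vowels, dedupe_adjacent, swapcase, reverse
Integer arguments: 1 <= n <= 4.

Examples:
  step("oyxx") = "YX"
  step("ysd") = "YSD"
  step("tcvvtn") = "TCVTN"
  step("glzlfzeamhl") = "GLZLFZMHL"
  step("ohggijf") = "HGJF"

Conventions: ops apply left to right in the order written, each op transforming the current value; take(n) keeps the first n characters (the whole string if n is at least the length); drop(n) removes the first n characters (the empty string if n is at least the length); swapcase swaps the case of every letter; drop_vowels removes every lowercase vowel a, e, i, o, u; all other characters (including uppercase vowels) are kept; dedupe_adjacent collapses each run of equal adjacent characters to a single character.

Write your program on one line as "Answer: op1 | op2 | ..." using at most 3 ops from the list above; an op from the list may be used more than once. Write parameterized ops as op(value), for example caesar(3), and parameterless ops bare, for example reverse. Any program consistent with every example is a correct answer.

dedupe_adjacent | drop_vowels | swapcase

Check, running the answer program on each example:
  "oyxx" -> "oyx" -> "yx" -> "YX"
  "ysd" -> "ysd" -> "ysd" -> "YSD"
  "tcvvtn" -> "tcvtn" -> "tcvtn" -> "TCVTN"
  "glzlfzeamhl" -> "glzlfzeamhl" -> "glzlfzmhl" -> "GLZLFZMHL"
  "ohggijf" -> "ohgijf" -> "hgjf" -> "HGJF"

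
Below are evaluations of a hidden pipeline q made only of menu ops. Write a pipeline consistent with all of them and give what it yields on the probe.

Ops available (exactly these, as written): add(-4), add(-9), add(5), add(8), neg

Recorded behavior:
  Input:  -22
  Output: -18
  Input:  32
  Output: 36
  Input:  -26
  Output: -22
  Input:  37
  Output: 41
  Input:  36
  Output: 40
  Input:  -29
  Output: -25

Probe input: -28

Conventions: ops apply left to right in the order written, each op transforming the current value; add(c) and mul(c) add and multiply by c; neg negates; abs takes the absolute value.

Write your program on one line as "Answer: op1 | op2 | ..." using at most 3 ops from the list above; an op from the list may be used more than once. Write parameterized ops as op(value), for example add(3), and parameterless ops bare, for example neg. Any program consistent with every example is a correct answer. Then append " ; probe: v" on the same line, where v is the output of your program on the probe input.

add(-9) | add(8) | add(5) ; probe: -24

Check, running the answer program on each example:
  -22 -> -31 -> -23 -> -18
  32 -> 23 -> 31 -> 36
  -26 -> -35 -> -27 -> -22
  37 -> 28 -> 36 -> 41
  36 -> 27 -> 35 -> 40
  -29 -> -38 -> -30 -> -25
  probe: -28 -> -37 -> -29 -> -24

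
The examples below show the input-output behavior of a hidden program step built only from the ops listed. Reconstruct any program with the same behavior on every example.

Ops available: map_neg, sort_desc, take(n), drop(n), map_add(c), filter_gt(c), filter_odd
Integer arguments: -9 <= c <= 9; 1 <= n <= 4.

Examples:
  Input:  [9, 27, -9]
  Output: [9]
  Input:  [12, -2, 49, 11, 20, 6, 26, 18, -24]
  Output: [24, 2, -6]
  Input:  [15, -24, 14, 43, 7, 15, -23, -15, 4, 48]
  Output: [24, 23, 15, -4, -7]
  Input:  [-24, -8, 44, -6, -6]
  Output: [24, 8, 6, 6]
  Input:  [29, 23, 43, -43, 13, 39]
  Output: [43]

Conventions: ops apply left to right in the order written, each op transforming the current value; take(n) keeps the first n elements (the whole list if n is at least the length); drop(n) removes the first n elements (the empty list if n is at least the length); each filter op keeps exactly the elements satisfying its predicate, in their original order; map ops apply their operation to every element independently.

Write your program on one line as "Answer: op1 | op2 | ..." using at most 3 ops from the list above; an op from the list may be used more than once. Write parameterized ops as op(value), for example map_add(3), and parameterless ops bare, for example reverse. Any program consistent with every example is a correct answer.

map_neg | sort_desc | filter_gt(-8)

Check, running the answer program on each example:
  [9, 27, -9] -> [-9, -27, 9] -> [9, -9, -27] -> [9]
  [12, -2, 49, 11, 20, 6, 26, 18, -24] -> [-12, 2, -49, -11, -20, -6, -26, -18, 24] -> [24, 2, -6, -11, -12, -18, -20, -26, -49] -> [24, 2, -6]
  [15, -24, 14, 43, 7, 15, -23, -15, 4, 48] -> [-15, 24, -14, -43, -7, -15, 23, 15, -4, -48] -> [24, 23, 15, -4, -7, -14, -15, -15, -43, -48] -> [24, 23, 15, -4, -7]
  [-24, -8, 44, -6, -6] -> [24, 8, -44, 6, 6] -> [24, 8, 6, 6, -44] -> [24, 8, 6, 6]
  [29, 23, 43, -43, 13, 39] -> [-29, -23, -43, 43, -13, -39] -> [43, -13, -23, -29, -39, -43] -> [43]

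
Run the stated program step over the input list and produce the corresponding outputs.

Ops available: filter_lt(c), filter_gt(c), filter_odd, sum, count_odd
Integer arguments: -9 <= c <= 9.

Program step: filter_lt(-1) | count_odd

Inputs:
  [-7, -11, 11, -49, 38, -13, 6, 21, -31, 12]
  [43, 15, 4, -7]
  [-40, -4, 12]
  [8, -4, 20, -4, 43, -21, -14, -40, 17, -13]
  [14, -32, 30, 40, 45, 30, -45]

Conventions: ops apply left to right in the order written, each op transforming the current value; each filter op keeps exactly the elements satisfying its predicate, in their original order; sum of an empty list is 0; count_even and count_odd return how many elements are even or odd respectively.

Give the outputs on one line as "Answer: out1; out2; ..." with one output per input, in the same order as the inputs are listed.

Execution, op by op:
  [-7, -11, 11, -49, 38, -13, 6, 21, -31, 12] -> [-7, -11, -49, -13, -31] -> 5
  [43, 15, 4, -7] -> [-7] -> 1
  [-40, -4, 12] -> [-40, -4] -> 0
  [8, -4, 20, -4, 43, -21, -14, -40, 17, -13] -> [-4, -4, -21, -14, -40, -13] -> 2
  [14, -32, 30, 40, 45, 30, -45] -> [-32, -45] -> 1

5; 1; 0; 2; 1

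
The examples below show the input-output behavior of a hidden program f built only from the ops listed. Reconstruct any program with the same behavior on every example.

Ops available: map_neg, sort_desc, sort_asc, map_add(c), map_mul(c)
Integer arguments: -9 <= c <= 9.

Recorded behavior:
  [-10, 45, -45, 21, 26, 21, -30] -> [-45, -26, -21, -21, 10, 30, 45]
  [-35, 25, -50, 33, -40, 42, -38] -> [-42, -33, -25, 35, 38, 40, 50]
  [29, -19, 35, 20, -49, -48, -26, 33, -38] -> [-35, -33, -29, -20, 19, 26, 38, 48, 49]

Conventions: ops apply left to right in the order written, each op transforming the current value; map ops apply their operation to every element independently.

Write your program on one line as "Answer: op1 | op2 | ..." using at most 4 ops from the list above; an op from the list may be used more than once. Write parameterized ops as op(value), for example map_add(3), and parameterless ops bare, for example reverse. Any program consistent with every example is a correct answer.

map_neg | sort_desc | sort_asc

Check, running the answer program on each example:
  [-10, 45, -45, 21, 26, 21, -30] -> [10, -45, 45, -21, -26, -21, 30] -> [45, 30, 10, -21, -21, -26, -45] -> [-45, -26, -21, -21, 10, 30, 45]
  [-35, 25, -50, 33, -40, 42, -38] -> [35, -25, 50, -33, 40, -42, 38] -> [50, 40, 38, 35, -25, -33, -42] -> [-42, -33, -25, 35, 38, 40, 50]
  [29, -19, 35, 20, -49, -48, -26, 33, -38] -> [-29, 19, -35, -20, 49, 48, 26, -33, 38] -> [49, 48, 38, 26, 19, -20, -29, -33, -35] -> [-35, -33, -29, -20, 19, 26, 38, 48, 49]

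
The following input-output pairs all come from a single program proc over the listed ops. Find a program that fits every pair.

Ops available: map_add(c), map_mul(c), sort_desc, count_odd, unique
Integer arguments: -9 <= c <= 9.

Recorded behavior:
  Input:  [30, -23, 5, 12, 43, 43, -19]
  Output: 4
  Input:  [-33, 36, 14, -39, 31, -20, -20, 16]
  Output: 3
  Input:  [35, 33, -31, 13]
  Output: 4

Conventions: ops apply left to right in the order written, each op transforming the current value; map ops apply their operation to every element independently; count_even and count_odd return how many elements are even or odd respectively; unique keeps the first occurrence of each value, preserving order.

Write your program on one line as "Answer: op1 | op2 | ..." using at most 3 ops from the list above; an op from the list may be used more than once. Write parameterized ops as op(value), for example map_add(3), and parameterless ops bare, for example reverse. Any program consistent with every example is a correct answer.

unique | sort_desc | count_odd

Check, running the answer program on each example:
  [30, -23, 5, 12, 43, 43, -19] -> [30, -23, 5, 12, 43, -19] -> [43, 30, 12, 5, -19, -23] -> 4
  [-33, 36, 14, -39, 31, -20, -20, 16] -> [-33, 36, 14, -39, 31, -20, 16] -> [36, 31, 16, 14, -20, -33, -39] -> 3
  [35, 33, -31, 13] -> [35, 33, -31, 13] -> [35, 33, 13, -31] -> 4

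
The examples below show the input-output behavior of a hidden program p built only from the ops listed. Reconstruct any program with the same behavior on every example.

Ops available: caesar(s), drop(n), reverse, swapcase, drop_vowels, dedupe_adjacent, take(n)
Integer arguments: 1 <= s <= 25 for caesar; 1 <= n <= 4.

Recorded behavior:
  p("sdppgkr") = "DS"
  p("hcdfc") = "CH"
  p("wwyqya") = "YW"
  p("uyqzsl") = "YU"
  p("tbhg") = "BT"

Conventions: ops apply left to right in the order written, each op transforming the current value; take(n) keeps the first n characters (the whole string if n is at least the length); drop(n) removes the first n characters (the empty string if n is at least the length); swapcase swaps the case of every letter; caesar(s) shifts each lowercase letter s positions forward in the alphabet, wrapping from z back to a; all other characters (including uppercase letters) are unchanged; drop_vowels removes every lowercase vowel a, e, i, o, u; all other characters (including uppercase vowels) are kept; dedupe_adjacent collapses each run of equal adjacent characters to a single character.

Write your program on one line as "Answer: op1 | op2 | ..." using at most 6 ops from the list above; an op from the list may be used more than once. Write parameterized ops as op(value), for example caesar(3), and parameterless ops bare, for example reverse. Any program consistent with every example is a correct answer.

dedupe_adjacent | swapcase | take(4) | take(3) | take(2) | reverse

Check, running the answer program on each example:
  "sdppgkr" -> "sdpgkr" -> "SDPGKR" -> "SDPG" -> "SDP" -> "SD" -> "DS"
  "hcdfc" -> "hcdfc" -> "HCDFC" -> "HCDF" -> "HCD" -> "HC" -> "CH"
  "wwyqya" -> "wyqya" -> "WYQYA" -> "WYQY" -> "WYQ" -> "WY" -> "YW"
  "uyqzsl" -> "uyqzsl" -> "UYQZSL" -> "UYQZ" -> "UYQ" -> "UY" -> "YU"
  "tbhg" -> "tbhg" -> "TBHG" -> "TBHG" -> "TBH" -> "TB" -> "BT"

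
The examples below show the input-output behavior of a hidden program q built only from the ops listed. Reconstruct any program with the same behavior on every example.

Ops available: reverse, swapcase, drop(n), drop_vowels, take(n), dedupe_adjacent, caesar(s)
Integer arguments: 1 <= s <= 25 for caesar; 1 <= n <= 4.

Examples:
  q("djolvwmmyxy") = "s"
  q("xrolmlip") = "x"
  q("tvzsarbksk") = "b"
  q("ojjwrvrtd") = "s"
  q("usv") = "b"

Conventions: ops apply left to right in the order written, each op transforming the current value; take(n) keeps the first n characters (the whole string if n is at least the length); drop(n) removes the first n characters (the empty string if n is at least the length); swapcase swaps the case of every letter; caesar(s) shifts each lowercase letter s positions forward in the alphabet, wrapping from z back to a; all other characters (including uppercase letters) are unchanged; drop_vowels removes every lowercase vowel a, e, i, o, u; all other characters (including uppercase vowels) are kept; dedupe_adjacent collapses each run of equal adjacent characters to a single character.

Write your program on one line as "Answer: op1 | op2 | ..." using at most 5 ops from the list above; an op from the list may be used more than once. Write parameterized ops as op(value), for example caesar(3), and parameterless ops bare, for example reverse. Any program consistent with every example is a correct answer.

dedupe_adjacent | caesar(9) | drop_vowels | take(2) | drop(1)

Check, running the answer program on each example:
  "djolvwmmyxy" -> "djolvwmyxy" -> "msxuefvhgh" -> "msxfvhgh" -> "ms" -> "s"
  "xrolmlip" -> "xrolmlip" -> "gaxuvury" -> "gxvry" -> "gx" -> "x"
  "tvzsarbksk" -> "tvzsarbksk" -> "ceibjaktbt" -> "cbjktbt" -> "cb" -> "b"
  "ojjwrvrtd" -> "ojwrvrtd" -> "xsfaeacm" -> "xsfcm" -> "xs" -> "s"
  "usv" -> "usv" -> "dbe" -> "db" -> "db" -> "b"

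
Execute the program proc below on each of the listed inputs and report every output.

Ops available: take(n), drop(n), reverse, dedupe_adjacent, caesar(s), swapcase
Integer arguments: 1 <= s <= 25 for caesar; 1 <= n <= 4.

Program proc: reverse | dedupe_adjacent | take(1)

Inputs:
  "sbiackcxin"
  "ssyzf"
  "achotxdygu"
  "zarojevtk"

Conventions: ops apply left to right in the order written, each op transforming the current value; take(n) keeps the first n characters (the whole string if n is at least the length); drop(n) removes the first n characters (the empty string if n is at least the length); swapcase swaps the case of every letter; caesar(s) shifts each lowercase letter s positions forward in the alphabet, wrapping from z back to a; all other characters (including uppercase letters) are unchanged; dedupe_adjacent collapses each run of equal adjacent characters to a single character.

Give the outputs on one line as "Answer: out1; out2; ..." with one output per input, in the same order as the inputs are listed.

"n"; "f"; "u"; "k"

Execution, op by op:
  "sbiackcxin" -> "nixckcaibs" -> "nixckcaibs" -> "n"
  "ssyzf" -> "fzyss" -> "fzys" -> "f"
  "achotxdygu" -> "ugydxtohca" -> "ugydxtohca" -> "u"
  "zarojevtk" -> "ktvejoraz" -> "ktvejoraz" -> "k"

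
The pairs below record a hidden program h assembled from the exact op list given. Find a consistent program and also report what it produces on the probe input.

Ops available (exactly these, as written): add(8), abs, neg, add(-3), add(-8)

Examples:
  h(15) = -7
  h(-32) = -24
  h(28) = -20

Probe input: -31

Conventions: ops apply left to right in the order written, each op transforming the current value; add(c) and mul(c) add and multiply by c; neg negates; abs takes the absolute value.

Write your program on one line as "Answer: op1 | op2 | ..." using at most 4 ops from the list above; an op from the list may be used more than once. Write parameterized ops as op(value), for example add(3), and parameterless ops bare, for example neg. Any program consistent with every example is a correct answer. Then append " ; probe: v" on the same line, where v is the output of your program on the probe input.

abs | add(-8) | neg ; probe: -23

Check, running the answer program on each example:
  15 -> 15 -> 7 -> -7
  -32 -> 32 -> 24 -> -24
  28 -> 28 -> 20 -> -20
  probe: -31 -> 31 -> 23 -> -23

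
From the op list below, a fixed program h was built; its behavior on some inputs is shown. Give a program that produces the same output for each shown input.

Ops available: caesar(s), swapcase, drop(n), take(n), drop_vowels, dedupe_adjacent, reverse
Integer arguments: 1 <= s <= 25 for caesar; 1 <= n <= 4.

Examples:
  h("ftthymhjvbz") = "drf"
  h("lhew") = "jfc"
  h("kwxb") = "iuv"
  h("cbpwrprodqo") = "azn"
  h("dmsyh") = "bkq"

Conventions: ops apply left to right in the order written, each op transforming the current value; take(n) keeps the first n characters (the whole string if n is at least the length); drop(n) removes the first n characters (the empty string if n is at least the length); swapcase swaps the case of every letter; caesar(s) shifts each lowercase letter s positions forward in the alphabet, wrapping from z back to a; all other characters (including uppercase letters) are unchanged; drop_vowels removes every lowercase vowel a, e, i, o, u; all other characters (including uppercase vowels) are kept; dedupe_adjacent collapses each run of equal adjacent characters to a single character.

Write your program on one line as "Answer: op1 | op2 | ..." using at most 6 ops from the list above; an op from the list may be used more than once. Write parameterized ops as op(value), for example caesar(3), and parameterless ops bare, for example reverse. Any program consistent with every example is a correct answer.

dedupe_adjacent | caesar(24) | swapcase | take(3) | swapcase

Check, running the answer program on each example:
  "ftthymhjvbz" -> "fthymhjvbz" -> "drfwkfhtzx" -> "DRFWKFHTZX" -> "DRF" -> "drf"
  "lhew" -> "lhew" -> "jfcu" -> "JFCU" -> "JFC" -> "jfc"
  "kwxb" -> "kwxb" -> "iuvz" -> "IUVZ" -> "IUV" -> "iuv"
  "cbpwrprodqo" -> "cbpwrprodqo" -> "aznupnpmbom" -> "AZNUPNPMBOM" -> "AZN" -> "azn"
  "dmsyh" -> "dmsyh" -> "bkqwf" -> "BKQWF" -> "BKQ" -> "bkq"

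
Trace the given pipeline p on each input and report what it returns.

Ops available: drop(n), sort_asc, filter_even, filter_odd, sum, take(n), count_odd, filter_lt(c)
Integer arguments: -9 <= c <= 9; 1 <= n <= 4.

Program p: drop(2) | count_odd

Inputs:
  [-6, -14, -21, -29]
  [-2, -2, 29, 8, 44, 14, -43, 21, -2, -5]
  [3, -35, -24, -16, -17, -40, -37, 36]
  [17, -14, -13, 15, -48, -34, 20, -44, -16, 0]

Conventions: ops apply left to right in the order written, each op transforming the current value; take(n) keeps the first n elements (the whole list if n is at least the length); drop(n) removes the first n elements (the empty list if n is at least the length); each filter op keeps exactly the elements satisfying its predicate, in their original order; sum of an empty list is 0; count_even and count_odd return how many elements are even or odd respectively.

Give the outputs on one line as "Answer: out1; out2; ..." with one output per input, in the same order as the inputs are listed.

2; 4; 2; 2

Execution, op by op:
  [-6, -14, -21, -29] -> [-21, -29] -> 2
  [-2, -2, 29, 8, 44, 14, -43, 21, -2, -5] -> [29, 8, 44, 14, -43, 21, -2, -5] -> 4
  [3, -35, -24, -16, -17, -40, -37, 36] -> [-24, -16, -17, -40, -37, 36] -> 2
  [17, -14, -13, 15, -48, -34, 20, -44, -16, 0] -> [-13, 15, -48, -34, 20, -44, -16, 0] -> 2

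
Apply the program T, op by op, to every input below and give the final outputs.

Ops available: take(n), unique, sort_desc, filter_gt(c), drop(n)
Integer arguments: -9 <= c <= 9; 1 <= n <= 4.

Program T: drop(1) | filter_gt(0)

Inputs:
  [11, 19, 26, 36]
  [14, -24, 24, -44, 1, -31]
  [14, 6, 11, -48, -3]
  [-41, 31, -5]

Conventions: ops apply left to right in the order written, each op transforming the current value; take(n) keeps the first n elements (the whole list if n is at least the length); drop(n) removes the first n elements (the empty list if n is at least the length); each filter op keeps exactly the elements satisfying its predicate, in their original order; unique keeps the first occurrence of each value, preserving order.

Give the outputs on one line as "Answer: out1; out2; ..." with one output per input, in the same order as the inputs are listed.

[19, 26, 36]; [24, 1]; [6, 11]; [31]

Execution, op by op:
  [11, 19, 26, 36] -> [19, 26, 36] -> [19, 26, 36]
  [14, -24, 24, -44, 1, -31] -> [-24, 24, -44, 1, -31] -> [24, 1]
  [14, 6, 11, -48, -3] -> [6, 11, -48, -3] -> [6, 11]
  [-41, 31, -5] -> [31, -5] -> [31]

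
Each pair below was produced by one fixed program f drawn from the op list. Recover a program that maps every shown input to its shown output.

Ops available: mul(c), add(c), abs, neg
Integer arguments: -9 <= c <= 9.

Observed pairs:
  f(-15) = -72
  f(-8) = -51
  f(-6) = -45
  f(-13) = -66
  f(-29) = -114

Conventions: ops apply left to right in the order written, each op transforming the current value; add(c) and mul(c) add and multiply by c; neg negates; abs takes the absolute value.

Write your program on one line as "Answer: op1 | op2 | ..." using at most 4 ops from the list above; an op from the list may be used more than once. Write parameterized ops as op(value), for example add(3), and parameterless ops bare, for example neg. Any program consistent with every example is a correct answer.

add(-9) | mul(-3) | neg

Check, running the answer program on each example:
  -15 -> -24 -> 72 -> -72
  -8 -> -17 -> 51 -> -51
  -6 -> -15 -> 45 -> -45
  -13 -> -22 -> 66 -> -66
  -29 -> -38 -> 114 -> -114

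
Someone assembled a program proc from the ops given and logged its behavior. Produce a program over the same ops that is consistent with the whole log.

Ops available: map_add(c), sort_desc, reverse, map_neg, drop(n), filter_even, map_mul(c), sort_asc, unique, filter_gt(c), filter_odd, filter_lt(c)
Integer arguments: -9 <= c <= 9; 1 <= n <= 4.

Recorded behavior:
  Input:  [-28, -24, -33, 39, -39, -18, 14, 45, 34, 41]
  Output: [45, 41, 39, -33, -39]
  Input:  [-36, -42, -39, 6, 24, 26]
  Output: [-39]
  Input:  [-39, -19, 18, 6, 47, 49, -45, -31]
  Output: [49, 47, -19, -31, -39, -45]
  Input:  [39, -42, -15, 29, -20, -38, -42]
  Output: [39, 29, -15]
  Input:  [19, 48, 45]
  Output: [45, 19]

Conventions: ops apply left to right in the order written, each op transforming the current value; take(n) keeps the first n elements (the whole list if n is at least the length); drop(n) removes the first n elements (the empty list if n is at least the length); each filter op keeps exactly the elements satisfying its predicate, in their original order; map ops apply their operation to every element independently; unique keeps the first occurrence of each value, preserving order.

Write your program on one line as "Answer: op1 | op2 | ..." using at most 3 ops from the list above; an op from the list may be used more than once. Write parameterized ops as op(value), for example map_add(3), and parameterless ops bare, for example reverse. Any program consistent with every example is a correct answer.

filter_odd | sort_desc

Check, running the answer program on each example:
  [-28, -24, -33, 39, -39, -18, 14, 45, 34, 41] -> [-33, 39, -39, 45, 41] -> [45, 41, 39, -33, -39]
  [-36, -42, -39, 6, 24, 26] -> [-39] -> [-39]
  [-39, -19, 18, 6, 47, 49, -45, -31] -> [-39, -19, 47, 49, -45, -31] -> [49, 47, -19, -31, -39, -45]
  [39, -42, -15, 29, -20, -38, -42] -> [39, -15, 29] -> [39, 29, -15]
  [19, 48, 45] -> [19, 45] -> [45, 19]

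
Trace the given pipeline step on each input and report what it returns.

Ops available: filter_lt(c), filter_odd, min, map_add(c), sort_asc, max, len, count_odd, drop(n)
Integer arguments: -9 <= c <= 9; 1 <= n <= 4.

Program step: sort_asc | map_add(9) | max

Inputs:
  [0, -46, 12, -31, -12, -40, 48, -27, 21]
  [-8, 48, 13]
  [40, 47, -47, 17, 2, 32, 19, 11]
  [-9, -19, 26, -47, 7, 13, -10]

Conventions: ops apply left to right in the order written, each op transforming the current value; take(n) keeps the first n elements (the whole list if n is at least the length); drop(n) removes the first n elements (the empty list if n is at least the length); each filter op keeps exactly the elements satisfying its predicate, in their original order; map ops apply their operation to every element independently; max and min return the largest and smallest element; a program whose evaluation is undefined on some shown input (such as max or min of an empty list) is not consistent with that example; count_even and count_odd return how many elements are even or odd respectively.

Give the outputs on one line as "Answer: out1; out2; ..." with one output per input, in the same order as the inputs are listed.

Execution, op by op:
  [0, -46, 12, -31, -12, -40, 48, -27, 21] -> [-46, -40, -31, -27, -12, 0, 12, 21, 48] -> [-37, -31, -22, -18, -3, 9, 21, 30, 57] -> 57
  [-8, 48, 13] -> [-8, 13, 48] -> [1, 22, 57] -> 57
  [40, 47, -47, 17, 2, 32, 19, 11] -> [-47, 2, 11, 17, 19, 32, 40, 47] -> [-38, 11, 20, 26, 28, 41, 49, 56] -> 56
  [-9, -19, 26, -47, 7, 13, -10] -> [-47, -19, -10, -9, 7, 13, 26] -> [-38, -10, -1, 0, 16, 22, 35] -> 35

57; 57; 56; 35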